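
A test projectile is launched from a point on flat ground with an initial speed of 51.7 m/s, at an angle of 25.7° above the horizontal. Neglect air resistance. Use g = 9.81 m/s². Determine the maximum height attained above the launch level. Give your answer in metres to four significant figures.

25.62 m

Resolve: vₓ = 51.70 cos 25.7° = 46.59 m/s and v_y0 = 51.70 sin 25.7° = 22.42 m/s.
Peak height H = v_y0² / (2g) = 502.66 / 19.62 = 25.62 m.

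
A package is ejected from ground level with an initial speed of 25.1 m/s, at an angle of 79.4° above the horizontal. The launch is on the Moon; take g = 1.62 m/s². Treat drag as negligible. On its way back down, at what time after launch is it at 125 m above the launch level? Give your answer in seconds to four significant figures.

Resolve: vₓ = 25.10 cos 79.4° = 4.617 m/s and v_y0 = 25.10 sin 79.4° = 24.67 m/s.
Require v_y0 t − ½ g t² = 125, i.e. 0.8100 t² − 24.67 t + 125 = 0.
Quadratic formula: t = (24.67 ± √203.69) / 1.62 = (24.67 ± 14.27) / 1.62 → t = 6.420 s or 24.04 s.
The descending-branch root is 24.04 s.

24.04 s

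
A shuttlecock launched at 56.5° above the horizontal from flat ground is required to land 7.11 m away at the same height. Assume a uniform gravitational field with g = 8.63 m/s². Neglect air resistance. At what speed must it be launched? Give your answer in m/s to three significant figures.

On level ground R = v₀² sin 2θ / g ⇒ v₀ = √(gR / sin 2θ).
v₀ = √(8.63 × 7.11 / sin 113.0°) = √(61.36 / 0.9205) = √66.658 = 8.164 m/s.

8.16 m/s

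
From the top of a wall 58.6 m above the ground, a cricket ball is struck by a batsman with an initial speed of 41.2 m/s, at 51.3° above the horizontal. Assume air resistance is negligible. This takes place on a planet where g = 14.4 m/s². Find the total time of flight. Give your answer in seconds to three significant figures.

Resolve: vₓ = 41.20 cos 51.3° = 25.76 m/s and v_y0 = 41.20 sin 51.3° = 32.15 m/s.
With up positive and y = 0 at the ground: y(t) = 58.6 + (32.15) t − 7.200 t². Setting y = 0 and taking the positive root: t = [32.15 + √(32.15² + 2·14.4·58.6)] / 14.4 = (32.15 + 52.17) / 14.4 = 5.856 s.

5.86 s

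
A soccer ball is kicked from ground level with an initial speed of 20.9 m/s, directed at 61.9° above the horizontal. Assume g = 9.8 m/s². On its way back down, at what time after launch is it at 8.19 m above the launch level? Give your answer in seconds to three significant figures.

Components: vₓ = 20.90 cos 61.9° = 9.844 m/s, v_y0 = 20.90 sin 61.9° = 18.44 m/s.
Set y = v_y0 t − ½ g t² = 8.19: 4.900 t² − 18.44 t + 8.19 = 0.
t = [18.44 ± √(18.44² − 2·9.80·8.19)] / 9.80 = (18.44 ± 13.39) / 9.80, so t = 0.5146 s or t = 3.248 s.
The descending-branch root is 3.248 s.

3.25 s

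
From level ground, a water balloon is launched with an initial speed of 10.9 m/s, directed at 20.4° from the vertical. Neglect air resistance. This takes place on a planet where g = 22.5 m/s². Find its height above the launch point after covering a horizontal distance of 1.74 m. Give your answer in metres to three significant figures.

2.32 m

vₓ = 10.90 sin 20.4° = 3.799 m/s; v_y0 = 10.90 cos 20.4° = 10.22 m/s.
x = vₓ t ⇒ t = 1.74/3.799 = 0.4580 s.
Height: y = v_y0 t − ½ g t² = 10.22 × 0.4580 − 11.25 × 0.4580² = 4.679 − 2.359 = 2.319 m.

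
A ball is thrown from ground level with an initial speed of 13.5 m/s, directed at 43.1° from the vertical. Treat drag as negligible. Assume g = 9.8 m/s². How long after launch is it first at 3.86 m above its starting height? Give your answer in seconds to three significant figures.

0.533 s

Components: vₓ = 13.50 sin 43.1° = 9.224 m/s, v_y0 = 13.50 cos 43.1° = 9.857 m/s.
Require v_y0 t − ½ g t² = 3.86, i.e. 4.900 t² − 9.857 t + 3.86 = 0.
t = [9.857 ± √(9.857² − 2·9.80·3.86)] / 9.80 = (9.857 ± 4.638) / 9.80, so t = 0.5326 s or t = 1.479 s.
The first (ascending) time is 0.5326 s.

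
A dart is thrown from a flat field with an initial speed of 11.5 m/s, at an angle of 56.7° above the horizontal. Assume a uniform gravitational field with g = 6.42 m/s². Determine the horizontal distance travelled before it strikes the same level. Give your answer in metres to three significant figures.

Components: vₓ = 11.50 cos 56.7° = 6.314 m/s, v_y0 = 11.50 sin 56.7° = 9.612 m/s.
Time aloft: T = 2 v_y0 / g = 2 × 9.612 / 6.42 = 2.994 s.
Horizontal distance R = vₓ T = 6.314 × 2.994 = 18.91 m.

18.9 m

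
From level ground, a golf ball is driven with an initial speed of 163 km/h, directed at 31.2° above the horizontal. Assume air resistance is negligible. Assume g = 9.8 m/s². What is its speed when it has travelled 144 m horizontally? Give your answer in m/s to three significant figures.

40.8 m/s

Convert: 163 km/h = 163/3.6 = 45.28 m/s.
vₓ = 45.28 cos 31.2° = 38.73 m/s; v_y0 = 45.28 sin 31.2° = 23.46 m/s.
At x = 144 m, t = x/vₓ = 144/38.73 = 3.718 s.
Vertical velocity there: v_y = v_y0 − g t = 23.46 − 9.80 × 3.718 = −12.98 m/s.
Speed: √(vₓ² + v_y²) = √(38.73² + 12.98²) = 40.85 m/s.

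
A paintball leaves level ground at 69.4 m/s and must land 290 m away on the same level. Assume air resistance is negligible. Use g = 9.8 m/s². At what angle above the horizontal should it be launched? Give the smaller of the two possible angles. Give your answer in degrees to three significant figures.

R = v₀² sin 2θ / g gives sin 2θ = gR/v₀² = 9.80·290/69.4² = 0.5901.
2θ = 36.16° or 180° − 36.16° = 143.8°, so θ = 18.08° or 71.92°.
The smaller angle is 18.08°.

18.1°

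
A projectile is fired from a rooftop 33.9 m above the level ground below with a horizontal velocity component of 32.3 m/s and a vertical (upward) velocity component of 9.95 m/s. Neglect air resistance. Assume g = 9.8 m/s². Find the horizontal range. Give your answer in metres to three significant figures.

Vertical motion (up positive, ground at y = 0): 4.900 t² − (9.950) t − 33.9 = 0, so t = (9.950 + √(9.950² + 2·9.80·33.9)) / 9.80 = (9.950 + 27.63) / 9.80 = 3.835 s.
Horizontal distance: R = vₓ t = 32.30 × 3.835 = 123.9 m.

124 m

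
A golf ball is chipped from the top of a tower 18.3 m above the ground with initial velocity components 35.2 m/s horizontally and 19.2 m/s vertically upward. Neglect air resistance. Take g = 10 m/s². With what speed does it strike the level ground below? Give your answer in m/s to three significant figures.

44.4 m/s

With up positive and y = 0 at the ground: y(t) = 18.3 + (19.20) t − 5.000 t². Setting y = 0 and taking the positive root: t = [19.20 + √(19.20² + 2·10.0·18.3)] / 10.0 = (19.20 + 27.10) / 10.0 = 4.630 s.
Vertical velocity at impact: v_y = v_y0 − g t = 19.20 − 10.0 × 4.630 = −27.10 m/s.
Speed: |v| = √(vₓ² + v_y²) = √(35.20² + 27.10²) = 44.43 m/s.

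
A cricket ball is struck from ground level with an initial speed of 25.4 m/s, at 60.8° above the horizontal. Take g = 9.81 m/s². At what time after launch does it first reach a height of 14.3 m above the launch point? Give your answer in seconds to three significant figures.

0.779 s

Components: vₓ = 25.40 cos 60.8° = 12.39 m/s, v_y0 = 25.40 sin 60.8° = 22.17 m/s.
Height y(t) = 22.17 t − 4.905 t² = 14.3 gives 4.905 t² − 22.17 t + 14.3 = 0.
t = [22.17 ± √(22.17² − 2·9.81·14.3)] / 9.81 = (22.17 ± 14.53) / 9.81, so t = 0.7793 s or t = 3.741 s.
The first (ascending) time is 0.7793 s.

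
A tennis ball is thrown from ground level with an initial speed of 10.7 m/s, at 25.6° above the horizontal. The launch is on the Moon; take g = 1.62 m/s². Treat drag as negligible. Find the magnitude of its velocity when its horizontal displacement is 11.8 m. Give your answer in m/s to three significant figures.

10.0 m/s

Resolve: vₓ = 10.70 cos 25.6° = 9.650 m/s and v_y0 = 10.70 sin 25.6° = 4.623 m/s.
x = vₓ t ⇒ t = 11.8/9.650 = 1.223 s.
Vertical velocity there: v_y = v_y0 − g t = 4.623 − 1.62 × 1.223 = 2.642 m/s.
Speed: √(vₓ² + v_y²) = √(9.650² + 2.642²) = 10.00 m/s.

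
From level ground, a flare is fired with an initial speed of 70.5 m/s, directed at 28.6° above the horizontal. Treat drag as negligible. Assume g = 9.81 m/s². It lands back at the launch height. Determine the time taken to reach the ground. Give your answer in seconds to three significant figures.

Horizontal component vₓ = 70.50 cos 28.6° = 61.90 m/s; vertical v_y0 = 70.50 sin 28.6° = 33.75 m/s.
Landing at launch height ⇒ T = 2 v_y0 / g = 2 × 33.75 / 9.81 = 6.880 s.

6.88 s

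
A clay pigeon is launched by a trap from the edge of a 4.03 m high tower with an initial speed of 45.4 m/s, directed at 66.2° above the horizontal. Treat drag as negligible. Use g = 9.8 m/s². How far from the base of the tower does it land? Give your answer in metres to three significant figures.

157 m

Horizontal component vₓ = 45.40 cos 66.2° = 18.32 m/s; vertical v_y0 = 45.40 sin 66.2° = 41.54 m/s.
Vertical motion (up positive, ground at y = 0): 4.900 t² − (41.54) t − 4.03 = 0, so t = (41.54 + √(41.54² + 2·9.80·4.03)) / 9.80 = (41.54 + 42.48) / 9.80 = 8.573 s.
Horizontal distance: R = vₓ t = 18.32 × 8.573 = 157.1 m.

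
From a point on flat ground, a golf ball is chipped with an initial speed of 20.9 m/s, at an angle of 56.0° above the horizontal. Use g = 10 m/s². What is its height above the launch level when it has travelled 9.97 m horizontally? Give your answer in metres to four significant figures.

vₓ = 20.90 cos 56.0° = 11.69 m/s; v_y0 = 20.90 sin 56.0° = 17.33 m/s.
Time to reach x = 9.97 m: t = x/vₓ = 9.97/11.69 = 0.8531 s.
Height: y = v_y0 t − ½ g t² = 17.33 × 0.8531 − 5.000 × 0.8531² = 14.78 − 3.639 = 11.14 m.

11.14 m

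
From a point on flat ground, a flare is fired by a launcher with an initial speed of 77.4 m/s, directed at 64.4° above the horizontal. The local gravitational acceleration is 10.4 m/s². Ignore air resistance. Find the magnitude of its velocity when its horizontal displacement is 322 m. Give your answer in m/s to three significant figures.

45.1 m/s

Resolve: vₓ = 77.40 cos 64.4° = 33.44 m/s and v_y0 = 77.40 sin 64.4° = 69.80 m/s.
Time to reach x = 322 m: t = x/vₓ = 322/33.44 = 9.628 s.
Vertical velocity there: v_y = v_y0 − g t = 69.80 − 10.4 × 9.628 = −30.33 m/s.
Speed: √(vₓ² + v_y²) = √(33.44² + 30.33²) = 45.15 m/s.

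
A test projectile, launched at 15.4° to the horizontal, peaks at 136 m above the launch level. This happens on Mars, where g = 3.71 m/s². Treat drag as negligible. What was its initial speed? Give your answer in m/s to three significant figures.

120 m/s

At the peak v_y = 0, so v_y0 = √(2gH) = √(2 × 3.71 × 136) = 31.77 m/s.
v_y0 = v₀ sin θ ⇒ v₀ = 31.77 / sin 15.4° = 119.6 m/s.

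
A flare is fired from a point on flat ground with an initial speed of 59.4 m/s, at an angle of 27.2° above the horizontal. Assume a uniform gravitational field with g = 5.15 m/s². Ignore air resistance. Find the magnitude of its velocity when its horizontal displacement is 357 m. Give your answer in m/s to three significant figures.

53.4 m/s

Components: vₓ = 59.40 cos 27.2° = 52.83 m/s, v_y0 = 59.40 sin 27.2° = 27.15 m/s.
x = vₓ t ⇒ t = 357/52.83 = 6.757 s.
Vertical velocity there: v_y = v_y0 − g t = 27.15 − 5.15 × 6.757 = −7.649 m/s.
Speed: √(vₓ² + v_y²) = √(52.83² + 7.649²) = 53.38 m/s.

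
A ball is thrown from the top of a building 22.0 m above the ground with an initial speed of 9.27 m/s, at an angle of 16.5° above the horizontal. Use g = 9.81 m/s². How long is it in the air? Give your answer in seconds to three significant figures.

2.40 s

vₓ = 9.270 cos 16.5° = 8.888 m/s; v_y0 = 9.270 sin 16.5° = 2.633 m/s.
With up positive and y = 0 at the ground: y(t) = 22.0 + (2.633) t − 4.905 t². Setting y = 0 and taking the positive root: t = [2.633 + √(2.633² + 2·9.81·22.0)] / 9.81 = (2.633 + 20.94) / 9.81 = 2.403 s.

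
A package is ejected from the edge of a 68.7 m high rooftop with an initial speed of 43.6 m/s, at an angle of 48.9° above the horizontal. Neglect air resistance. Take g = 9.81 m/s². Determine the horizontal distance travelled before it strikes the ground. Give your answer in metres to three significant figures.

Components: vₓ = 43.60 cos 48.9° = 28.66 m/s, v_y0 = 43.60 sin 48.9° = 32.86 m/s.
With up positive and y = 0 at the ground: y(t) = 68.7 + (32.86) t − 4.905 t². Setting y = 0 and taking the positive root: t = [32.86 + √(32.86² + 2·9.81·68.7)] / 9.81 = (32.86 + 49.27) / 9.81 = 8.371 s.
Horizontal distance: R = vₓ t = 28.66 × 8.371 = 239.9 m.

240 m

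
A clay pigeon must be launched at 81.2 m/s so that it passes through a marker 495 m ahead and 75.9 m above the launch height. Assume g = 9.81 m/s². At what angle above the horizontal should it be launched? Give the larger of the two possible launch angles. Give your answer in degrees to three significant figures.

Trajectory: y = x tanθ − g x² (1 + tan²θ)/(2v₀²). With x = 495, y = 75.9, v₀ = 81.2, g = 9.81:
182.3 tan²θ − 495 tanθ + (258.2) = 0.
tanθ = [495 ± √(495² − 4 × 182.3 × (258.2))] / (2 × 182.3) = (495 ± 238.3) / 364.6, giving tanθ = 0.7042 or 2.011.
θ = 35.15° or 63.57°; the larger is 63.57°.

63.6°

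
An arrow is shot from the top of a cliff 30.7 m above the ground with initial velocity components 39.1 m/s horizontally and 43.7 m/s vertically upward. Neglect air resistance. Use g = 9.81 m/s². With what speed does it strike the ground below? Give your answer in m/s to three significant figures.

Vertical motion (up positive, ground at y = 0): 4.905 t² − (43.70) t − 30.7 = 0, so t = (43.70 + √(43.70² + 2·9.81·30.7)) / 9.81 = (43.70 + 50.12) / 9.81 = 9.564 s.
Vertical velocity at impact: v_y = v_y0 − g t = 43.70 − 9.81 × 9.564 = −50.12 m/s.
Speed: |v| = √(vₓ² + v_y²) = √(39.10² + 50.12²) = 63.57 m/s.

63.6 m/s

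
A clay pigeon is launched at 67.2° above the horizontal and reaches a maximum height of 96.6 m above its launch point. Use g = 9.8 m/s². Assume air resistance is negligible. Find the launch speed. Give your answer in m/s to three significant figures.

47.2 m/s

At the peak v_y = 0, so v_y0 = √(2gH) = √(2 × 9.80 × 96.6) = 43.51 m/s.
v_y0 = v₀ sin θ ⇒ v₀ = 43.51 / sin 67.2° = 47.20 m/s.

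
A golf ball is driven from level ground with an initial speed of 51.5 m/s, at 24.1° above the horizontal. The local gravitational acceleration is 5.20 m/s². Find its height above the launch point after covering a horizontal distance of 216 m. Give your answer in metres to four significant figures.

Components: vₓ = 51.50 cos 24.1° = 47.01 m/s, v_y0 = 51.50 sin 24.1° = 21.03 m/s.
x = vₓ t ⇒ t = 216/47.01 = 4.595 s.
Height: y = v_y0 t − ½ g t² = 21.03 × 4.595 − 2.600 × 4.595² = 96.62 − 54.89 = 41.73 m.

41.73 m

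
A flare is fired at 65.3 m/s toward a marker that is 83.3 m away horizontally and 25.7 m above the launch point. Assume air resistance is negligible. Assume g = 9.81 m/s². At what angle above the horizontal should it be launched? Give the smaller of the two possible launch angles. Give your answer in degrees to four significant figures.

22.85°

Trajectory: y = x tanθ − g x² (1 + tan²θ)/(2v₀²). With x = 83.3, y = 25.7, v₀ = 65.3, g = 9.81:
7.982 tan²θ − 83.3 tanθ + (33.68) = 0.
tanθ = [83.3 ± √(83.3² − 4 × 7.982 × (33.68))] / (2 × 7.982) = (83.3 ± 76.57) / 15.96, giving tanθ = 0.4214 or 10.01.
θ = 22.85° or 84.30°; the smaller is 22.85°.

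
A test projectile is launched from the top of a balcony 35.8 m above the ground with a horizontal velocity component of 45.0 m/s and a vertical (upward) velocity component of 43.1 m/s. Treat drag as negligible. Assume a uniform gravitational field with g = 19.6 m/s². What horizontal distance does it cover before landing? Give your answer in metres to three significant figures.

With up positive and y = 0 at the ground: y(t) = 35.8 + (43.10) t − 9.800 t². Setting y = 0 and taking the positive root: t = [43.10 + √(43.10² + 2·19.6·35.8)] / 19.6 = (43.10 + 57.10) / 19.6 = 5.112 s.
Horizontal distance: R = vₓ t = 45.00 × 5.112 = 230.1 m.

230 m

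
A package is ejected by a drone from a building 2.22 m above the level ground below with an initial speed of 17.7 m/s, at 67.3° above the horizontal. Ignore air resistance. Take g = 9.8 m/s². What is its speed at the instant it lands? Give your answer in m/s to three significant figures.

18.9 m/s

Horizontal component vₓ = 17.70 cos 67.3° = 6.831 m/s; vertical v_y0 = 17.70 sin 67.3° = 16.33 m/s.
With up positive and y = 0 at the ground: y(t) = 2.22 + (16.33) t − 4.900 t². Setting y = 0 and taking the positive root: t = [16.33 + √(16.33² + 2·9.80·2.22)] / 9.80 = (16.33 + 17.61) / 9.80 = 3.463 s.
Vertical velocity at impact: v_y = v_y0 − g t = 16.33 − 9.80 × 3.463 = −17.61 m/s.
Speed: |v| = √(vₓ² + v_y²) = √(6.831² + 17.61²) = 18.89 m/s.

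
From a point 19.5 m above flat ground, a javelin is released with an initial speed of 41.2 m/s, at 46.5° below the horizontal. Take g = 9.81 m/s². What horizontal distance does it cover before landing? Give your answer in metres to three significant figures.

16.9 m

vₓ = 41.20 cos 46.5° = 28.36 m/s; v_y0 = −29.89 m/s (downward).
The projectile lands when y = 19.5 + (−29.89) t − ½·9.81·t² = 0. Positive root: t = (−29.89 + √(29.89² + 2·9.81·19.5)) / 9.81 = (−29.89 + 35.72) / 9.81 = 0.5945 s.
Horizontal distance: R = vₓ t = 28.36 × 0.5945 = 16.86 m.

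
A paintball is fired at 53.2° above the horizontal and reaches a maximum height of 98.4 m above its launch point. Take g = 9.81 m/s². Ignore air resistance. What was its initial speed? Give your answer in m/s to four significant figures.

54.87 m/s

At the peak v_y = 0, so v_y0 = √(2gH) = √(2 × 9.81 × 98.4) = 43.94 m/s.
v_y0 = v₀ sin θ ⇒ v₀ = 43.94 / sin 53.2° = 54.87 m/s.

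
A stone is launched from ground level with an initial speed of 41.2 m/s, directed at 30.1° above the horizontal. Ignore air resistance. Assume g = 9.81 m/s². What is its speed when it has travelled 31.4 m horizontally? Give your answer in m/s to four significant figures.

37.62 m/s

Resolve: vₓ = 41.20 cos 30.1° = 35.64 m/s and v_y0 = 41.20 sin 30.1° = 20.66 m/s.
x = vₓ t ⇒ t = 31.4/35.64 = 0.8809 s.
Vertical velocity there: v_y = v_y0 − g t = 20.66 − 9.81 × 0.8809 = 12.02 m/s.
Speed: √(vₓ² + v_y²) = √(35.64² + 12.02²) = 37.62 m/s.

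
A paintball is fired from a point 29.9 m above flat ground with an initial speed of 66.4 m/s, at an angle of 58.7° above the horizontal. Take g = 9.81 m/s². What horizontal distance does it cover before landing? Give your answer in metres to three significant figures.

416 m

Resolve: vₓ = 66.40 cos 58.7° = 34.50 m/s and v_y0 = 66.40 sin 58.7° = 56.74 m/s.
With up positive and y = 0 at the ground: y(t) = 29.9 + (56.74) t − 4.905 t². Setting y = 0 and taking the positive root: t = [56.74 + √(56.74² + 2·9.81·29.9)] / 9.81 = (56.74 + 61.69) / 9.81 = 12.07 s.
Horizontal distance: R = vₓ t = 34.50 × 12.07 = 416.4 m.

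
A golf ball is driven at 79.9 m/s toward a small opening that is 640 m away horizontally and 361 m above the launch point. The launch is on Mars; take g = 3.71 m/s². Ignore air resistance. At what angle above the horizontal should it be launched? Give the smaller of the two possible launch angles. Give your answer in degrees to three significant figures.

Trajectory: y = x tanθ − g x² (1 + tan²θ)/(2v₀²). With x = 640, y = 361, v₀ = 79.9, g = 3.71:
119.0 tan²θ − 640 tanθ + (480.0) = 0.
tanθ = [640 ± √(640² − 4 × 119.0 × (480.0))] / (2 × 119.0) = (640 ± 425.5) / 238.0, giving tanθ = 0.9010 or 4.476.
θ = 42.02° or 77.41°; the smaller is 42.02°.

42.0°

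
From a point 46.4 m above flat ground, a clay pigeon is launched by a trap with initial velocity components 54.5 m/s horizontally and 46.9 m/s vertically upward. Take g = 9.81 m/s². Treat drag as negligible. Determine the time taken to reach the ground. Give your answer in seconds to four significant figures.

10.47 s

Vertical motion (up positive, ground at y = 0): 4.905 t² − (46.90) t − 46.4 = 0, so t = (46.90 + √(46.90² + 2·9.81·46.4)) / 9.81 = (46.90 + 55.77) / 9.81 = 10.47 s.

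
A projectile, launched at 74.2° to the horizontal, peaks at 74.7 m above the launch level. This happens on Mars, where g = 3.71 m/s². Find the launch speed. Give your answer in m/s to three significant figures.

At the peak v_y = 0, so v_y0 = √(2gH) = √(2 × 3.71 × 74.7) = 23.54 m/s.
v_y0 = v₀ sin θ ⇒ v₀ = 23.54 / sin 74.2° = 24.47 m/s.

24.5 m/s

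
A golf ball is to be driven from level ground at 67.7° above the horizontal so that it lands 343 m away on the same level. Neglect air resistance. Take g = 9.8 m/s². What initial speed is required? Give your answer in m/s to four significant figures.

Level-ground range: R = v₀² sin(2θ)/g, so v₀ = √(gR / sin 2θ).
v₀ = √(9.80 × 343 / sin 135.4°) = √(3361 / 0.7022) = √4787.3 = 69.19 m/s.

69.19 m/s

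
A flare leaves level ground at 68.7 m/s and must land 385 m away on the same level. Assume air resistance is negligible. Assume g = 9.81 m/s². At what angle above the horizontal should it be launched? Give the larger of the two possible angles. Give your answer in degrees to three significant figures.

From R = (v₀²/g) sin 2θ: sin 2θ = 9.81 × 385 / 4719.7 = 0.8002.
2θ = 53.15° or 180° − 53.15° = 126.8°, so θ = 26.58° or 63.42°.
The larger angle is 63.42°.

63.4°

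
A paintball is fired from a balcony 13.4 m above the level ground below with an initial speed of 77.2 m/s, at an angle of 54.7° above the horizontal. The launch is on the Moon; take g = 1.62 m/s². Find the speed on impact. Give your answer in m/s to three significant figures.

vₓ = 77.20 cos 54.7° = 44.61 m/s; v_y0 = 77.20 sin 54.7° = 63.01 m/s.
Vertical motion (up positive, ground at y = 0): 0.8100 t² − (63.01) t − 13.4 = 0, so t = (63.01 + √(63.01² + 2·1.62·13.4)) / 1.62 = (63.01 + 63.35) / 1.62 = 78.00 s.
Vertical velocity at impact: v_y = v_y0 − g t = 63.01 − 1.62 × 78.00 = −63.35 m/s.
Speed: |v| = √(vₓ² + v_y²) = √(44.61² + 63.35²) = 77.48 m/s.

77.5 m/s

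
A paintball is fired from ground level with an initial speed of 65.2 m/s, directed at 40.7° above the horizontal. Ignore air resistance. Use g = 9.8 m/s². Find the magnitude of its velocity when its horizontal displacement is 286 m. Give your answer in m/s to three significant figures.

vₓ = 65.20 cos 40.7° = 49.43 m/s; v_y0 = 65.20 sin 40.7° = 42.52 m/s.
x = vₓ t ⇒ t = 286/49.43 = 5.786 s.
Vertical velocity there: v_y = v_y0 − g t = 42.52 − 9.80 × 5.786 = −14.19 m/s.
Speed: √(vₓ² + v_y²) = √(49.43² + 14.19²) = 51.43 m/s.

51.4 m/s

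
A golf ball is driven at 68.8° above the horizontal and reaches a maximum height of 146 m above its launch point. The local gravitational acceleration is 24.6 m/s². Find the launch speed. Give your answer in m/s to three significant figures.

At the peak v_y = 0, so v_y0 = √(2gH) = √(2 × 24.6 × 146) = 84.75 m/s.
v_y0 = v₀ sin θ ⇒ v₀ = 84.75 / sin 68.8° = 90.91 m/s.

90.9 m/s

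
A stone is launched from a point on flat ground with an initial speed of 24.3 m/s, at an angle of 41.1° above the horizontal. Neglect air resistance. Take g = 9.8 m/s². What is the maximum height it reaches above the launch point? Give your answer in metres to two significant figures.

vₓ = 24.30 cos 41.1° = 18.31 m/s; v_y0 = 24.30 sin 41.1° = 15.97 m/s.
Maximum height: H = v_y0² / (2g) = 15.97² / (2 × 9.80) = 13.02 m.

13 m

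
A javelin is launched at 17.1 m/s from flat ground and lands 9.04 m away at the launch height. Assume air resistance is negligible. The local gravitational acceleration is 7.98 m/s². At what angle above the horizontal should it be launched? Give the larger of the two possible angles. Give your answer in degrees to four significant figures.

From R = (v₀²/g) sin 2θ: sin 2θ = 7.98 × 9.04 / 292.41 = 0.2467.
2θ = 14.28° or 180° − 14.28° = 165.7°, so θ = 7.141° or 82.86°.
The larger angle is 82.86°.

82.86°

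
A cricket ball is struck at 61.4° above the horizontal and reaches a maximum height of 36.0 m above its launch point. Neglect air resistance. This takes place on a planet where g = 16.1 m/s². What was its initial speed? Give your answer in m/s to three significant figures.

At the peak v_y = 0, so v_y0 = √(2gH) = √(2 × 16.1 × 36.0) = 34.05 m/s.
v_y0 = v₀ sin θ ⇒ v₀ = 34.05 / sin 61.4° = 38.78 m/s.

38.8 m/s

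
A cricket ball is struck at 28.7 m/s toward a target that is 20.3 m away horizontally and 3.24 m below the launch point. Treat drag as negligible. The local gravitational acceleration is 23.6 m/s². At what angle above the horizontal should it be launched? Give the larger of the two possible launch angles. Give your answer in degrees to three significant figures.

73.2°

Trajectory: y = x tanθ − g x² (1 + tan²θ)/(2v₀²). With x = 20.3, y = −3.24, v₀ = 28.7, g = 23.6:
5.904 tan²θ − 20.3 tanθ + (2.664) = 0.
tanθ = [20.3 ± √(20.3² − 4 × 5.904 × (2.664))] / (2 × 5.904) = (20.3 ± 18.69) / 11.81, giving tanθ = 0.1366 or 3.302.
θ = 7.781° or 73.15°; the larger is 73.15°.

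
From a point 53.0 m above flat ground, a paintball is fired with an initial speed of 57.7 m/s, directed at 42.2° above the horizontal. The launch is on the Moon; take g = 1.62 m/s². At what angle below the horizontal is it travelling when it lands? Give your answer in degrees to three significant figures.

43.7°

Resolve: vₓ = 57.70 cos 42.2° = 42.74 m/s and v_y0 = 57.70 sin 42.2° = 38.76 m/s.
Vertical motion (up positive, ground at y = 0): 0.8100 t² − (38.76) t − 53.0 = 0, so t = (38.76 + √(38.76² + 2·1.62·53.0)) / 1.62 = (38.76 + 40.91) / 1.62 = 49.18 s.
At impact: v_y = v_y0 − g t = −40.91 m/s; vₓ = 42.74 m/s.
Angle below horizontal: arctan(|v_y|/vₓ) = arctan(40.91/42.74) = 43.75°.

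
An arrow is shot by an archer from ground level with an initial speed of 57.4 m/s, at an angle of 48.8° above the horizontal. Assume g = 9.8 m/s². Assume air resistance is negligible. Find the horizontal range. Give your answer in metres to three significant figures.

Horizontal component vₓ = 57.40 cos 48.8° = 37.81 m/s; vertical v_y0 = 57.40 sin 48.8° = 43.19 m/s.
Flight time T = 2 v_y0 / g = 8.814 s.
Range: R = vₓ T = 37.81 × 8.814 = 333.2 m.

333 m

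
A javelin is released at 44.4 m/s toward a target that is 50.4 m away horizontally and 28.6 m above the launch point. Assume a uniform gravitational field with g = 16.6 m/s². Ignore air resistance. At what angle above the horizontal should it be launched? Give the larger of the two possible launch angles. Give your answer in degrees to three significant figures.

75.0°

Trajectory: y = x tanθ − g x² (1 + tan²θ)/(2v₀²). With x = 50.4, y = 28.6, v₀ = 44.4, g = 16.6:
10.69 tan²θ − 50.4 tanθ + (39.29) = 0.
tanθ = [50.4 ± √(50.4² − 4 × 10.69 × (39.29))] / (2 × 10.69) = (50.4 ± 29.31) / 21.39, giving tanθ = 0.9859 or 3.727.
θ = 44.59° or 74.98°; the larger is 74.98°.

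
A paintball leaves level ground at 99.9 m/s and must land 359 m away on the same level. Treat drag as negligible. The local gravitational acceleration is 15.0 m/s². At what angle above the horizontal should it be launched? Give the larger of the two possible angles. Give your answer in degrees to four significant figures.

R = v₀² sin 2θ / g gives sin 2θ = gR/v₀² = 15.0·359/99.9² = 0.5396.
2θ = 32.65° or 180° − 32.65° = 147.3°, so θ = 16.33° or 73.67°.
The larger angle is 73.67°.

73.67°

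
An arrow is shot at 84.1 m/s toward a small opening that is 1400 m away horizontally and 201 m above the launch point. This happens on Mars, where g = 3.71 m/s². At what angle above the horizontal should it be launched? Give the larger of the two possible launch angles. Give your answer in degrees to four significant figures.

Trajectory: y = x tanθ − g x² (1 + tan²θ)/(2v₀²). With x = 1400, y = 201, v₀ = 84.1, g = 3.71:
514.1 tan²θ − 1400 tanθ + (715.1) = 0.
tanθ = [1400 ± √(1400² − 4 × 514.1 × (715.1))] / (2 × 514.1) = (1400 ± 699.8) / 1028, giving tanθ = 0.6811 or 2.042.
θ = 34.26° or 63.91°; the larger is 63.91°.

63.91°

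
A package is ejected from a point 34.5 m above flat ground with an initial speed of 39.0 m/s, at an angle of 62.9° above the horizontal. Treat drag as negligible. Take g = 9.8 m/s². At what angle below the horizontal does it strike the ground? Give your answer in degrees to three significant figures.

67.7°

Components: vₓ = 39.00 cos 62.9° = 17.77 m/s, v_y0 = 39.00 sin 62.9° = 34.72 m/s.
With up positive and y = 0 at the ground: y(t) = 34.5 + (34.72) t − 4.900 t². Setting y = 0 and taking the positive root: t = [34.72 + √(34.72² + 2·9.80·34.5)] / 9.80 = (34.72 + 43.38) / 9.80 = 7.969 s.
At impact: v_y = v_y0 − g t = −43.38 m/s; vₓ = 17.77 m/s.
Angle below horizontal: arctan(|v_y|/vₓ) = arctan(43.38/17.77) = 67.73°.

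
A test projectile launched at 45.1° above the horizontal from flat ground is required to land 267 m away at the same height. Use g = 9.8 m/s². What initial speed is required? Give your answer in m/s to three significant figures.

Level-ground range: R = v₀² sin(2θ)/g, so v₀ = √(gR / sin 2θ).
v₀ = √(9.80 × 267 / sin 90.20°) = √(2617 / 1.0000) = √2616.6 = 51.15 m/s.

51.2 m/s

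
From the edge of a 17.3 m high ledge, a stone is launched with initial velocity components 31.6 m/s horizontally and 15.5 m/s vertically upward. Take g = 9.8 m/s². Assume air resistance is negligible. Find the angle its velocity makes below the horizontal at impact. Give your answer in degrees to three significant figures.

37.3°

With up positive and y = 0 at the ground: y(t) = 17.3 + (15.50) t − 4.900 t². Setting y = 0 and taking the positive root: t = [15.50 + √(15.50² + 2·9.80·17.3)] / 9.80 = (15.50 + 24.07) / 9.80 = 4.038 s.
At impact: v_y = v_y0 − g t = −24.07 m/s; vₓ = 31.60 m/s.
Angle below horizontal: arctan(|v_y|/vₓ) = arctan(24.07/31.60) = 37.30°.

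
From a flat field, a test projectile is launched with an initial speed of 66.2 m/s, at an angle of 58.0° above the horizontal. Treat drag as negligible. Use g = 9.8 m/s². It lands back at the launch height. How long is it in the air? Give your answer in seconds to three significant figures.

Components: vₓ = 66.20 cos 58.0° = 35.08 m/s, v_y0 = 66.20 sin 58.0° = 56.14 m/s.
It returns to y = 0 when t = 2 v_y0 / g = 2(56.14)/9.80 = 11.46 s.

11.5 s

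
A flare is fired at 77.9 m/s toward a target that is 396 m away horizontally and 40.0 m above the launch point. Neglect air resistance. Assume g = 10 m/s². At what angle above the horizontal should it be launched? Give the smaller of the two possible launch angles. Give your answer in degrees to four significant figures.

Trajectory: y = x tanθ − g x² (1 + tan²θ)/(2v₀²). With x = 396, y = 40.0, v₀ = 77.9, g = 10.0:
129.2 tan²θ − 396 tanθ + (169.2) = 0.
tanθ = [396 ± √(396² − 4 × 129.2 × (169.2))] / (2 × 129.2) = (396 ± 263.4) / 258.4, giving tanθ = 0.5132 or 2.552.
θ = 27.17° or 68.60°; the smaller is 27.17°.

27.17°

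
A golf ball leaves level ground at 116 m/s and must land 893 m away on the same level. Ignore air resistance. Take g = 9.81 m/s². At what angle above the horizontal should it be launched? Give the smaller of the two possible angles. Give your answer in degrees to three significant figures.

20.3°

Level-ground range R = v₀² sin(2θ)/g ⇒ sin(2θ) = gR/v₀² = 9.81 × 893 / 116² = 0.6510.
2θ = 40.62° or 180° − 40.62° = 139.4°, so θ = 20.31° or 69.69°.
The smaller angle is 20.31°.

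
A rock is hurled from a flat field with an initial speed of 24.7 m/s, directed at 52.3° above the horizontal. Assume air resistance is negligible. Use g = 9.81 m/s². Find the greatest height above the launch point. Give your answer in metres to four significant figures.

19.47 m

Components: vₓ = 24.70 cos 52.3° = 15.10 m/s, v_y0 = 24.70 sin 52.3° = 19.54 m/s.
Peak height H = v_y0² / (2g) = 381.94 / 19.62 = 19.47 m.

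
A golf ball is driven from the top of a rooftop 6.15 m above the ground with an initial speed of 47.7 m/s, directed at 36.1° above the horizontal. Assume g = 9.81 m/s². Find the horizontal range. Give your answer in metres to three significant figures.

229 m

Resolve: vₓ = 47.70 cos 36.1° = 38.54 m/s and v_y0 = 47.70 sin 36.1° = 28.10 m/s.
Vertical motion (up positive, ground at y = 0): 4.905 t² − (28.10) t − 6.15 = 0, so t = (28.10 + √(28.10² + 2·9.81·6.15)) / 9.81 = (28.10 + 30.18) / 9.81 = 5.941 s.
Horizontal distance: R = vₓ t = 38.54 × 5.941 = 229.0 m.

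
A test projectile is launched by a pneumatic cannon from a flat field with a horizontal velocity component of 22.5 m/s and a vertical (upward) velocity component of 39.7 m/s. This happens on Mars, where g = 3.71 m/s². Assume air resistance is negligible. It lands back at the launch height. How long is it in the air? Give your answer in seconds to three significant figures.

Landing at launch height ⇒ T = 2 v_y0 / g = 2 × 39.70 / 3.71 = 21.40 s.

21.4 s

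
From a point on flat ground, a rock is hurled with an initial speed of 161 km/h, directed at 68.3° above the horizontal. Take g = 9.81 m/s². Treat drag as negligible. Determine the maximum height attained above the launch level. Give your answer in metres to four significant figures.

88.00 m

Convert: 161 km/h = 161/3.6 = 44.72 m/s.
Resolve: vₓ = 44.72 cos 68.3° = 16.54 m/s and v_y0 = 44.72 sin 68.3° = 41.55 m/s.
At the apex v_y = 0, so H = v_y0²/(2g) = 41.55²/19.62 = 88.00 m.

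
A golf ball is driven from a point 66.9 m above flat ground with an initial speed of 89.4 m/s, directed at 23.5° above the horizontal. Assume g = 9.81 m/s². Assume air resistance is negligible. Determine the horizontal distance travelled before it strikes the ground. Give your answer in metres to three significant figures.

723 m

Components: vₓ = 89.40 cos 23.5° = 81.99 m/s, v_y0 = 89.40 sin 23.5° = 35.65 m/s.
With up positive and y = 0 at the ground: y(t) = 66.9 + (35.65) t − 4.905 t². Setting y = 0 and taking the positive root: t = [35.65 + √(35.65² + 2·9.81·66.9)] / 9.81 = (35.65 + 50.83) / 9.81 = 8.815 s.
Horizontal distance: R = vₓ t = 81.99 × 8.815 = 722.7 m.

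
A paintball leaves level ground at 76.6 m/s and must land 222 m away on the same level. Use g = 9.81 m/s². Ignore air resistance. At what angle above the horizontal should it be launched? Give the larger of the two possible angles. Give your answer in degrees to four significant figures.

79.11°

Level-ground range R = v₀² sin(2θ)/g ⇒ sin(2θ) = gR/v₀² = 9.81 × 222 / 76.6² = 0.3712.
2θ = 21.79° or 180° − 21.79° = 158.2°, so θ = 10.89° or 79.11°.
The larger angle is 79.11°.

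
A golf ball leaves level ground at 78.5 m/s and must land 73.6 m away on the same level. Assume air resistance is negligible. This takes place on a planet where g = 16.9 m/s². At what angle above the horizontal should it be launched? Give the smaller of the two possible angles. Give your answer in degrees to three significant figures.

Level-ground range R = v₀² sin(2θ)/g ⇒ sin(2θ) = gR/v₀² = 16.9 × 73.6 / 78.5² = 0.2018.
2θ = 11.65° or 180° − 11.65° = 168.4°, so θ = 5.823° or 84.18°.
The smaller angle is 5.823°.

5.82°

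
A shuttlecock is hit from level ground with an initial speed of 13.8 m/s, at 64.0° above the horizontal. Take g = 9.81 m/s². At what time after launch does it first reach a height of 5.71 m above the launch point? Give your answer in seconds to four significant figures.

0.6052 s

Components: vₓ = 13.80 cos 64.0° = 6.050 m/s, v_y0 = 13.80 sin 64.0° = 12.40 m/s.
Set y = v_y0 t − ½ g t² = 5.71: 4.905 t² − 12.40 t + 5.71 = 0.
t = [12.40 ± √(12.40² − 2·9.81·5.71)] / 9.81 = (12.40 ± 6.466) / 9.81, so t = 0.6052 s or t = 1.924 s.
The first (ascending) time is 0.6052 s.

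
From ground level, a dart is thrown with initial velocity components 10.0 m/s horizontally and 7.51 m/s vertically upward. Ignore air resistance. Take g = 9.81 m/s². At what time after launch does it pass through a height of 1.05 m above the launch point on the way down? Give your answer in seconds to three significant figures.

Height y(t) = 7.510 t − 4.905 t² = 1.05 gives 4.905 t² − 7.510 t + 1.05 = 0.
t = [7.510 ± √(7.510² − 2·9.81·1.05)] / 9.81 = (7.510 ± 5.983) / 9.81, so t = 0.1556 s or t = 1.375 s.
The descending-branch root is 1.375 s.

1.38 s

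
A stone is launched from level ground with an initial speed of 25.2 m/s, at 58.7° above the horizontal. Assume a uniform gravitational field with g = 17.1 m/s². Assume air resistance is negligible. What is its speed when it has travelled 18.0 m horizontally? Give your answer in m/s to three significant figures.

13.2 m/s

vₓ = 25.20 cos 58.7° = 13.09 m/s; v_y0 = 25.20 sin 58.7° = 21.53 m/s.
Time to reach x = 18.0 m: t = x/vₓ = 18.0/13.09 = 1.375 s.
Vertical velocity there: v_y = v_y0 − g t = 21.53 − 17.1 × 1.375 = −1.978 m/s.
Speed: √(vₓ² + v_y²) = √(13.09² + 1.978²) = 13.24 m/s.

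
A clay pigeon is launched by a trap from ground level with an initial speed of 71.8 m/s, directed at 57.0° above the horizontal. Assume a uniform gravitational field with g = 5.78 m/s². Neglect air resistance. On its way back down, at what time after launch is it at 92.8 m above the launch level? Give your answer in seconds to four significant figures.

19.16 s

Horizontal component vₓ = 71.80 cos 57.0° = 39.11 m/s; vertical v_y0 = 71.80 sin 57.0° = 60.22 m/s.
Set y = v_y0 t − ½ g t² = 92.8: 2.890 t² − 60.22 t + 92.8 = 0.
t = [60.22 ± √(60.22² − 2·5.78·92.8)] / 5.78 = (60.22 ± 50.53) / 5.78, so t = 1.676 s or t = 19.16 s.
The descending-branch root is 19.16 s.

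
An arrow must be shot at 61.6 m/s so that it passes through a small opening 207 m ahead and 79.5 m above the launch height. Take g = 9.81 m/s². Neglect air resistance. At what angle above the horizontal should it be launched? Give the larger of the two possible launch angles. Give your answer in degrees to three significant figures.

Trajectory: y = x tanθ − g x² (1 + tan²θ)/(2v₀²). With x = 207, y = 79.5, v₀ = 61.6, g = 9.81:
55.39 tan²θ − 207 tanθ + (134.9) = 0.
tanθ = [207 ± √(207² − 4 × 55.39 × (134.9))] / (2 × 55.39) = (207 ± 113.9) / 110.8, giving tanθ = 0.8408 or 2.896.
θ = 40.06° or 70.95°; the larger is 70.95°.

71.0°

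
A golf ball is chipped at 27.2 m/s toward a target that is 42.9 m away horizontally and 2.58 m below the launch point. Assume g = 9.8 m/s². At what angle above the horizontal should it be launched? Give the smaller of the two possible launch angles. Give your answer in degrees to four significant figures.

Trajectory: y = x tanθ − g x² (1 + tan²θ)/(2v₀²). With x = 42.9, y = −2.58, v₀ = 27.2, g = 9.80:
12.19 tan²θ − 42.9 tanθ + (9.609) = 0.
tanθ = [42.9 ± √(42.9² − 4 × 12.19 × (9.609))] / (2 × 12.19) = (42.9 ± 37.04) / 24.38, giving tanθ = 0.2404 or 3.279.
θ = 13.52° or 73.04°; the smaller is 13.52°.

13.52°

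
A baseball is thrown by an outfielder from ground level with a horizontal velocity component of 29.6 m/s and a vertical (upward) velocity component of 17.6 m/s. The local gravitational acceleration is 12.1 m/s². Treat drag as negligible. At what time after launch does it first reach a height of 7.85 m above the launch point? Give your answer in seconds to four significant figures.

Height y(t) = 17.60 t − 6.050 t² = 7.85 gives 6.050 t² − 17.60 t + 7.85 = 0.
t = [17.60 ± √(17.60² − 2·12.1·7.85)] / 12.1 = (17.60 ± 10.94) / 12.1, so t = 0.5500 s or t = 2.359 s.
The first (ascending) time is 0.5500 s.

0.5500 s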